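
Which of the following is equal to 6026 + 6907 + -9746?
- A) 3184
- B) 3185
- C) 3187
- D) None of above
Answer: C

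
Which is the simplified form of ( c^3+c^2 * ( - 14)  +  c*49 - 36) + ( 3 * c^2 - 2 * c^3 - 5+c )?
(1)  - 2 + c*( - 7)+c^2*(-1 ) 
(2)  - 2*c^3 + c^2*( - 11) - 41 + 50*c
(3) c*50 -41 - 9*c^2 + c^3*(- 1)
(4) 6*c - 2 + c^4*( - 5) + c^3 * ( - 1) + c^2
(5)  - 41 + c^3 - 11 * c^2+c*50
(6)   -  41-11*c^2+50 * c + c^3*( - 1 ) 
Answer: 6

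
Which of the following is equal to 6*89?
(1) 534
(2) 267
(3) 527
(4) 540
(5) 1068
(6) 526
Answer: 1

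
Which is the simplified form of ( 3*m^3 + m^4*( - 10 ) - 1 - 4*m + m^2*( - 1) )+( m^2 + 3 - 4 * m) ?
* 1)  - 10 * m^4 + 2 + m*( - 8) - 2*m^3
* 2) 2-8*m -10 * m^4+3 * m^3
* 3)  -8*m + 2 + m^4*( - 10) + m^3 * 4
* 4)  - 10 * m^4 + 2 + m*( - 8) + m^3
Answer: 2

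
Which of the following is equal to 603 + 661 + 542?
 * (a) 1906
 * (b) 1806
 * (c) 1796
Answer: b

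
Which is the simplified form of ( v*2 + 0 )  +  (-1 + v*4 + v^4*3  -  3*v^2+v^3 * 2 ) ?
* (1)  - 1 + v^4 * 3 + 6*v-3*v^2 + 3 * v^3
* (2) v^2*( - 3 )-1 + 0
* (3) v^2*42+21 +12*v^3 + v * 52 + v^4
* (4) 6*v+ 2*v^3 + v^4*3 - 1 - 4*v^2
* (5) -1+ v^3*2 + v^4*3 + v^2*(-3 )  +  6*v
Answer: 5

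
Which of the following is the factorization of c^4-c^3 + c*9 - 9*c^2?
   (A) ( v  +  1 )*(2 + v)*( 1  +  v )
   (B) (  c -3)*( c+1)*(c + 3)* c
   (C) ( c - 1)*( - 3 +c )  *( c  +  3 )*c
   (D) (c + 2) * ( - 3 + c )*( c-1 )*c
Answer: C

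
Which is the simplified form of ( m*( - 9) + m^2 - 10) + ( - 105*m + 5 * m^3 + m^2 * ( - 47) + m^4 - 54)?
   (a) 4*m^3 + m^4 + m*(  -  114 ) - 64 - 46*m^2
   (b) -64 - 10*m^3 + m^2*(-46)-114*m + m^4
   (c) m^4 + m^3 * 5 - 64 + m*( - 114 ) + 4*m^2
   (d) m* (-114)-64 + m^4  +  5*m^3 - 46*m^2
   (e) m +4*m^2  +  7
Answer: d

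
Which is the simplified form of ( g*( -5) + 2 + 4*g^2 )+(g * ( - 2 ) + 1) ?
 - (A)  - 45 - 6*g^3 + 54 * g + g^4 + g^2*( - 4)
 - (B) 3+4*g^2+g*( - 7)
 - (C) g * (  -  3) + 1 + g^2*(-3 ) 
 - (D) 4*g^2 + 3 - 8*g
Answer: B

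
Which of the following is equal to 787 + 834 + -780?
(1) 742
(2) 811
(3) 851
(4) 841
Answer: 4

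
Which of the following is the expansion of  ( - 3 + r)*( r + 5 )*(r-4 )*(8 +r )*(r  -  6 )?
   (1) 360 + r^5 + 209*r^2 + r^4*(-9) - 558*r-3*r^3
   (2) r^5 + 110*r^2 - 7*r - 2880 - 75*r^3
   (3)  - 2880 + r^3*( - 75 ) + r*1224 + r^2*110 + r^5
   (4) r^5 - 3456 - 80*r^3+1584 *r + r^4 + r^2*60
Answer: 3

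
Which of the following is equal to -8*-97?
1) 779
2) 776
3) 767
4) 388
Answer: 2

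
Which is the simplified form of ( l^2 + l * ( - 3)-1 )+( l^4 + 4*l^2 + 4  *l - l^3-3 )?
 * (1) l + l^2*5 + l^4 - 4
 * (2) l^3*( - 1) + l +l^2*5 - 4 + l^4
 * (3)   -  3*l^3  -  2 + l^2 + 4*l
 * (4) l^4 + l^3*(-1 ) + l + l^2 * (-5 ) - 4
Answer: 2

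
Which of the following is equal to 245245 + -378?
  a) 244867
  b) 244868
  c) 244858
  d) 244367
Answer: a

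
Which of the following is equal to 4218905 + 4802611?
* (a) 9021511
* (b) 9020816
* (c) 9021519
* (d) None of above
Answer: d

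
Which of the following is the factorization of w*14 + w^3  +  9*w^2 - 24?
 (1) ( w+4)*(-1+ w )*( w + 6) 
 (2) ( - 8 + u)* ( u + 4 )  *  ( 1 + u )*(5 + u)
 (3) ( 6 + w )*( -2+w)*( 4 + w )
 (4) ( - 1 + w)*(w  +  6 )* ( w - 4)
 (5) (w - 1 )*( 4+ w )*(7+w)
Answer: 1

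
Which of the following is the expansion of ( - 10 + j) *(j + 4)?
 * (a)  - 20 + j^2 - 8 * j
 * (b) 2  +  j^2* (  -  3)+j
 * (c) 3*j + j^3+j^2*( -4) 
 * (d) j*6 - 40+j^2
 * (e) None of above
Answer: e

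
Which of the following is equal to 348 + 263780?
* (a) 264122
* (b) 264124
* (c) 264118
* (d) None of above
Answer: d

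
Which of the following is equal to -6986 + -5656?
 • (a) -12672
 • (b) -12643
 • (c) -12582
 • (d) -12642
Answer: d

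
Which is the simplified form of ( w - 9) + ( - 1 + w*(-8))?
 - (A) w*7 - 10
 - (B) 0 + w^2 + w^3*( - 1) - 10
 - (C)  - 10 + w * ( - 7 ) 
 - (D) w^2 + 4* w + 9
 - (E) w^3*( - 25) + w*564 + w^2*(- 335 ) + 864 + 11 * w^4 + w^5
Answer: C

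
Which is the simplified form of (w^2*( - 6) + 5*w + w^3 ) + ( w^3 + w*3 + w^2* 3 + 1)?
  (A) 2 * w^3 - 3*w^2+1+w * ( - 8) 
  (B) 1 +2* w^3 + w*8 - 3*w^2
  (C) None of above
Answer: B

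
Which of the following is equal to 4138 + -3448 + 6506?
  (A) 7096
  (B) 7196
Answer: B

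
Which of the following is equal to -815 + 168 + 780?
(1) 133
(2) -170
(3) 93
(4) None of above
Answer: 1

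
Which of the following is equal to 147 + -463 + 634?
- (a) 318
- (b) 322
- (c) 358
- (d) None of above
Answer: a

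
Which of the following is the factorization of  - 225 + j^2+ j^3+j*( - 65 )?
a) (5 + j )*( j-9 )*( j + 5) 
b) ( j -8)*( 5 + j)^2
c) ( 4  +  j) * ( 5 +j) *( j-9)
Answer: a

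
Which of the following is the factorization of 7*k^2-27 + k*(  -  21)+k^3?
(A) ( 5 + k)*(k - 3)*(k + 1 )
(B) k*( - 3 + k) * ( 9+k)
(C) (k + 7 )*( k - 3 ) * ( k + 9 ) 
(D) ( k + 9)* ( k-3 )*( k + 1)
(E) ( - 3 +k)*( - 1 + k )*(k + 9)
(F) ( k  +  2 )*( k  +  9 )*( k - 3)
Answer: D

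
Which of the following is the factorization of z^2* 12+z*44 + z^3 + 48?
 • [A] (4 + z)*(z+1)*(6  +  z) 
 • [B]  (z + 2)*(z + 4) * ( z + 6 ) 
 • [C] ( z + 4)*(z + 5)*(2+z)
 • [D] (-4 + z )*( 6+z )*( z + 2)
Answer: B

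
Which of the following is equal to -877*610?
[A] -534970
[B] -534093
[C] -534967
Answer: A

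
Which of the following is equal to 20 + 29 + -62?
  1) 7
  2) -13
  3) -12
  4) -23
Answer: 2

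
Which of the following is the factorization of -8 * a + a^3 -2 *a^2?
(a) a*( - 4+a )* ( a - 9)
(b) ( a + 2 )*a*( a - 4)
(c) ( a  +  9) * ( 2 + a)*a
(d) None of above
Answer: b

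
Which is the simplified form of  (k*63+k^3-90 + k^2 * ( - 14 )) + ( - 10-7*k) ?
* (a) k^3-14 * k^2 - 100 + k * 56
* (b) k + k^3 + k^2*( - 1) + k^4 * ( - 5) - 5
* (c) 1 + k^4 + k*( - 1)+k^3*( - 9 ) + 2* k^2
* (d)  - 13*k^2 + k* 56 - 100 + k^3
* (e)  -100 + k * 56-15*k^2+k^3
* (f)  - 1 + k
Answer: a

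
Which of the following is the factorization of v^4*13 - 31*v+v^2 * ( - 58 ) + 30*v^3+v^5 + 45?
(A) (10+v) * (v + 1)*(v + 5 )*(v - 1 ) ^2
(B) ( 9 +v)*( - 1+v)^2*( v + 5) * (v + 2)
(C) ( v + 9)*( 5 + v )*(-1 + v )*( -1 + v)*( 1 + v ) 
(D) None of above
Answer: C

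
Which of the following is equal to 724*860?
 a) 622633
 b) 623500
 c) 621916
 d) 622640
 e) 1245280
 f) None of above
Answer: d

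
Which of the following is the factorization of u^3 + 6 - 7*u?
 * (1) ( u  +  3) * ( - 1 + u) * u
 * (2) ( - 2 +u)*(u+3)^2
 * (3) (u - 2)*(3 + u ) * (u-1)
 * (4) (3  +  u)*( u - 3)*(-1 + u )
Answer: 3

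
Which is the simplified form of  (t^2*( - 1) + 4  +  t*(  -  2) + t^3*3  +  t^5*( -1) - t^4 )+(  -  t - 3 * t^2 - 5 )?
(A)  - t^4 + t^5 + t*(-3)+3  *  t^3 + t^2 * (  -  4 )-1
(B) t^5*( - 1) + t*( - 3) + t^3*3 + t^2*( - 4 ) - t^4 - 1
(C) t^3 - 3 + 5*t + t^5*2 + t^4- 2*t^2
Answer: B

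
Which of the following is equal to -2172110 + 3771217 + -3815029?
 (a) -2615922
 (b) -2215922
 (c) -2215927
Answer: b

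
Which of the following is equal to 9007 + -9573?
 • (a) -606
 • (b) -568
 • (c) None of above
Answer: c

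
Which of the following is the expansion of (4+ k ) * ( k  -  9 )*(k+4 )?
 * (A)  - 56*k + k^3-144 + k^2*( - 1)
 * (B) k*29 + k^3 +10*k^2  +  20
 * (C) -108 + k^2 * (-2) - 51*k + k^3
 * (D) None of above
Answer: A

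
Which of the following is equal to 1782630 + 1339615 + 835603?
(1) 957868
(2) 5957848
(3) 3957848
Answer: 3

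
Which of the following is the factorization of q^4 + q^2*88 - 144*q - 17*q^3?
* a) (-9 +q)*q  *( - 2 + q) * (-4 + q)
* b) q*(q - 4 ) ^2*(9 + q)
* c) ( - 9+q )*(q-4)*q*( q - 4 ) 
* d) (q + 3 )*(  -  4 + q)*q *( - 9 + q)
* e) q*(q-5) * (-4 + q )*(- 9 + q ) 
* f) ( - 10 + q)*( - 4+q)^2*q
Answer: c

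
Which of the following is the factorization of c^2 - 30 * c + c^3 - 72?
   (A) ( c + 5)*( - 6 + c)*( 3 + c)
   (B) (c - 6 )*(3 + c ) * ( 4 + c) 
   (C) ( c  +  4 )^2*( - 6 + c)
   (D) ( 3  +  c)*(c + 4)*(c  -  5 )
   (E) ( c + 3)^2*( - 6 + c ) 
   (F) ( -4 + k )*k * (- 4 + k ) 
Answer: B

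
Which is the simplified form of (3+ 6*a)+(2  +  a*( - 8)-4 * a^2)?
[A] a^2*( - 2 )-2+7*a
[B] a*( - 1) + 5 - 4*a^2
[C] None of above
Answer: C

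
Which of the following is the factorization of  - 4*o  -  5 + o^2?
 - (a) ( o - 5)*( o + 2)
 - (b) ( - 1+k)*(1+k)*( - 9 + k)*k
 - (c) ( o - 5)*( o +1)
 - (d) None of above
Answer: c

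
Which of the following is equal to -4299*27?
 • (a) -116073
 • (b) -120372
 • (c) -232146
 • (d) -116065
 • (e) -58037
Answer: a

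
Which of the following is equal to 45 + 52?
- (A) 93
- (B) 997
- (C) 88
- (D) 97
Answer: D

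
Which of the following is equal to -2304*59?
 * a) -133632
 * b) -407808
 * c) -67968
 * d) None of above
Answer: d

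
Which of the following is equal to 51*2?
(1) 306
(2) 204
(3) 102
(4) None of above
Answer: 3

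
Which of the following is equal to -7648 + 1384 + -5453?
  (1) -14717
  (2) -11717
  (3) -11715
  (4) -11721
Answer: 2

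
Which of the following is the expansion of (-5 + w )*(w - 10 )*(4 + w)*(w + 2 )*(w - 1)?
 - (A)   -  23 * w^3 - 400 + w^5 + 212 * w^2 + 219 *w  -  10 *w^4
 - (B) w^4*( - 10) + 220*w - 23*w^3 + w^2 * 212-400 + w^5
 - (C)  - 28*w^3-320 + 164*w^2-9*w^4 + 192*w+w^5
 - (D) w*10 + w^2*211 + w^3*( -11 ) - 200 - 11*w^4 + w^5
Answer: B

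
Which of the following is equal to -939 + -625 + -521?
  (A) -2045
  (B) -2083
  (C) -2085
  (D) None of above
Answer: C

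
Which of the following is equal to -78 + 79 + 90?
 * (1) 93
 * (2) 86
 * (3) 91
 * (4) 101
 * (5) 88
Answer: 3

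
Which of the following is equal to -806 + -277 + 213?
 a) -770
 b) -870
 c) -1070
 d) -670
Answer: b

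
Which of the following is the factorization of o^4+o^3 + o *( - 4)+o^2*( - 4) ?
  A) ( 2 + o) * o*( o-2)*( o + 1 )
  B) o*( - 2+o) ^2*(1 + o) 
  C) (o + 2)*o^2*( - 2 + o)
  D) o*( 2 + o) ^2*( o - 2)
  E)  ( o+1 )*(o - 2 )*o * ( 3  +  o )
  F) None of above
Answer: A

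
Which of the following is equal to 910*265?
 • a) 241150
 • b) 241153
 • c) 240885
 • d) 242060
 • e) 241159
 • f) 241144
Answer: a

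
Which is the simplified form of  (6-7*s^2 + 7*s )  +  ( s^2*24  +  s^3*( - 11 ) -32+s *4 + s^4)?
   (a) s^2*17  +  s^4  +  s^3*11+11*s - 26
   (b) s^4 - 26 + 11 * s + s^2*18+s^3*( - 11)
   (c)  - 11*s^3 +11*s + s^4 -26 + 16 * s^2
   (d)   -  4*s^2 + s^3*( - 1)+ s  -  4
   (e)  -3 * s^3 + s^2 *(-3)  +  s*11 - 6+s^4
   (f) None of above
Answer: f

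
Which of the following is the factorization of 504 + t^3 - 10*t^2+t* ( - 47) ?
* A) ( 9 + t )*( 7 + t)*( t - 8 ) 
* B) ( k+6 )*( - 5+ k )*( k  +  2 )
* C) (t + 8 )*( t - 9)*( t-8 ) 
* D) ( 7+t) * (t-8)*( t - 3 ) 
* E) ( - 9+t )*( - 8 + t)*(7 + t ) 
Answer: E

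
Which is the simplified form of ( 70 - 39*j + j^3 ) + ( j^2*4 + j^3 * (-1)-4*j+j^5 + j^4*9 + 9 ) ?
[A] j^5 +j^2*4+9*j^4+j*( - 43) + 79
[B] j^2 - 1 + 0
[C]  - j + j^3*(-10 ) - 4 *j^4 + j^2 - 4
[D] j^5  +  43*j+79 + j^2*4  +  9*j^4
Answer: A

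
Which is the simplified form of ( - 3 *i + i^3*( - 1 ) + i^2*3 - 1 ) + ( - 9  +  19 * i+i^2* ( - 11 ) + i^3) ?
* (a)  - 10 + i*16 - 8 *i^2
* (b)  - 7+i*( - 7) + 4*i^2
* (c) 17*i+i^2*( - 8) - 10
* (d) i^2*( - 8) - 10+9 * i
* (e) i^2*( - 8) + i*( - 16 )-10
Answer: a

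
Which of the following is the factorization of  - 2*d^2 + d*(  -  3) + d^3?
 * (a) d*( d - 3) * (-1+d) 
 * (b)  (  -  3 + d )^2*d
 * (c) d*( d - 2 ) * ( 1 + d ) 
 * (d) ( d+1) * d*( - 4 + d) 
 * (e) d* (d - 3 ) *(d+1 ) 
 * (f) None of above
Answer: e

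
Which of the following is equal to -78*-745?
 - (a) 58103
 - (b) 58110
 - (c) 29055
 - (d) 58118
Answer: b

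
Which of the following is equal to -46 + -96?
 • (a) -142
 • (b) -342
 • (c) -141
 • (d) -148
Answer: a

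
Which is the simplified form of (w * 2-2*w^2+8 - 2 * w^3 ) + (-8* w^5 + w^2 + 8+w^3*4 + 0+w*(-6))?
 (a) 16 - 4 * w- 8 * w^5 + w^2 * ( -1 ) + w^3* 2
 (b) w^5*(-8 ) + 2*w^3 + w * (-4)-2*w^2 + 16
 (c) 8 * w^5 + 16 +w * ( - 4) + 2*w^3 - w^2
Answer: a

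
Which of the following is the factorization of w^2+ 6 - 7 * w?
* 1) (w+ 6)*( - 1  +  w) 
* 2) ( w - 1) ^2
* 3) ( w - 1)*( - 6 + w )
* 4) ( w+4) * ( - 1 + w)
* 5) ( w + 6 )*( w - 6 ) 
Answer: 3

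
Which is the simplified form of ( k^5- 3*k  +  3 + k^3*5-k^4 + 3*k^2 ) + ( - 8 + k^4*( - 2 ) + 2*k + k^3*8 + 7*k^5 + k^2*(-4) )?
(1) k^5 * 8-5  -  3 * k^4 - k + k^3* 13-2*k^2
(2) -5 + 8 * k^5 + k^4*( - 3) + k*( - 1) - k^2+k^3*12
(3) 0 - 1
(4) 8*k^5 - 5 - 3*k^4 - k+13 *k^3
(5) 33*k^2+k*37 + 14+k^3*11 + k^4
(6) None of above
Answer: 6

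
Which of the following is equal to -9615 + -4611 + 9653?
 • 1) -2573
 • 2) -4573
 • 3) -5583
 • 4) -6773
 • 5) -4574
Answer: 2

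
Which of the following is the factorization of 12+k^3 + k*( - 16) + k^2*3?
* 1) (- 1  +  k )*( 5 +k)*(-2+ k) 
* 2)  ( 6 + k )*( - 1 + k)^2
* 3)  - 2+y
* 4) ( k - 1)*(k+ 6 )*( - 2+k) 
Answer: 4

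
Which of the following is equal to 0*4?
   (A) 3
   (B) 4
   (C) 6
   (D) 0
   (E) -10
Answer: D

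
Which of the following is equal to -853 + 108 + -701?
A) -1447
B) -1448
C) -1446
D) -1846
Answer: C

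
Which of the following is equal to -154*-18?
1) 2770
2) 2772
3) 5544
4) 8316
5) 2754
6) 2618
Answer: 2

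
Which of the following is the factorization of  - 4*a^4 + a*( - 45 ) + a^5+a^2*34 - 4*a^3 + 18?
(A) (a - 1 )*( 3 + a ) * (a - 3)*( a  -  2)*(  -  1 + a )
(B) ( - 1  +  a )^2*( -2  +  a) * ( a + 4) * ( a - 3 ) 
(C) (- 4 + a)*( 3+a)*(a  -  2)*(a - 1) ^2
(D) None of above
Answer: A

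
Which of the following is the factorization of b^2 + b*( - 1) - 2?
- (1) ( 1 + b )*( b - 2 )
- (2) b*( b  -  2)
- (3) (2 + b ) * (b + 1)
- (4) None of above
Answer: 1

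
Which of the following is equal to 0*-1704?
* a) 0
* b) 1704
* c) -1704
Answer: a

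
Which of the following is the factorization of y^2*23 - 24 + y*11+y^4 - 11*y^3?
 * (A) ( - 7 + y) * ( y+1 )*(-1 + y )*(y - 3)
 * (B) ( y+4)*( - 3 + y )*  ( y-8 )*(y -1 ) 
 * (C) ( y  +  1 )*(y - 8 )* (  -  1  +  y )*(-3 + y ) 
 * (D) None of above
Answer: C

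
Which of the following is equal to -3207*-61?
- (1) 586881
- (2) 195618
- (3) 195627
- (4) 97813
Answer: 3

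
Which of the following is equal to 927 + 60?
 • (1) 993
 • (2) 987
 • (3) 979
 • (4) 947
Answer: 2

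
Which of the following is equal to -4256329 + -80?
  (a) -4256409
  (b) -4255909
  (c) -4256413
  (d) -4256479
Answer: a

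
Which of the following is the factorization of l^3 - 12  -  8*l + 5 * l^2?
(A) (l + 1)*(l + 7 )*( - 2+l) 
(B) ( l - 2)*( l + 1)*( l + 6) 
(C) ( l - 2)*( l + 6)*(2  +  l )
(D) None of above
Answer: B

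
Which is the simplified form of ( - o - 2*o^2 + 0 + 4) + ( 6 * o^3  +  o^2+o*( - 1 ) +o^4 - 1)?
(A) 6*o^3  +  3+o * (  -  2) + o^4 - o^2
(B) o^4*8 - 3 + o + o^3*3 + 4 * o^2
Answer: A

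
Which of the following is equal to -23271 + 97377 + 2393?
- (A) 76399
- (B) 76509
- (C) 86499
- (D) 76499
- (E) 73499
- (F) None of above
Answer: D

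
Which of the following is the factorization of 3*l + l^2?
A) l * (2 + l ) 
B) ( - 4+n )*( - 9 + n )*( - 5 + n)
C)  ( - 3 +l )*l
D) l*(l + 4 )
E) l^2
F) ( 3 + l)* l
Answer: F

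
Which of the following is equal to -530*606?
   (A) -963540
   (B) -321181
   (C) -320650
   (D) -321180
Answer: D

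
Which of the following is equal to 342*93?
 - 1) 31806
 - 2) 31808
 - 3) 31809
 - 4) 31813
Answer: 1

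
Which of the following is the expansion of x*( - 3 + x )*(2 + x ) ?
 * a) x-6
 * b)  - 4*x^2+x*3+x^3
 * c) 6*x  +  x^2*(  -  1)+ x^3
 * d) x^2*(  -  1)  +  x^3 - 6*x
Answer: d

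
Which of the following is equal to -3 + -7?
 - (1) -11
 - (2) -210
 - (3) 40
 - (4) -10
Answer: 4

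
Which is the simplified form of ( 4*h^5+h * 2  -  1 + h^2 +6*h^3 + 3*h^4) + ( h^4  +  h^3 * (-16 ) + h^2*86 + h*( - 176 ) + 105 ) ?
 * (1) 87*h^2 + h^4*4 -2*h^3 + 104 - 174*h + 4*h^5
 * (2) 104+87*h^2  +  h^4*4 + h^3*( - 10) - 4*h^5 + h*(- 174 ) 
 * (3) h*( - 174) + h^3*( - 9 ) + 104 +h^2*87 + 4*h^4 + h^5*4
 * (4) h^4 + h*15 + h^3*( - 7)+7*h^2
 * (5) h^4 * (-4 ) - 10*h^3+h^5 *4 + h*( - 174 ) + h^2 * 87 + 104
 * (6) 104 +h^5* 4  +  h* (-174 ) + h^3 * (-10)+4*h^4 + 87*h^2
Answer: 6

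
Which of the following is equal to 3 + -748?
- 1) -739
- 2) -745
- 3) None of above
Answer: 2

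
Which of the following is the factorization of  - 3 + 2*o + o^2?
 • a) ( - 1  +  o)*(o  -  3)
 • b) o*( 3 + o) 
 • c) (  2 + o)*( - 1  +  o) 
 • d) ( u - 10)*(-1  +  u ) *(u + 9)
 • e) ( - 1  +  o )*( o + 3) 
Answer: e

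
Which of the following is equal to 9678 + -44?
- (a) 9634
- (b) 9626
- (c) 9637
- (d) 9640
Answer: a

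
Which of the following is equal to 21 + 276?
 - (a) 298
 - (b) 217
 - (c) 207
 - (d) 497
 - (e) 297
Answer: e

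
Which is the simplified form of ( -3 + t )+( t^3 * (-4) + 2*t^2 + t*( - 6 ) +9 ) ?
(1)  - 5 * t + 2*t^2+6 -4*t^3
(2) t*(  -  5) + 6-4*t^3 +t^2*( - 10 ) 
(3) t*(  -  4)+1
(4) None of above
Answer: 1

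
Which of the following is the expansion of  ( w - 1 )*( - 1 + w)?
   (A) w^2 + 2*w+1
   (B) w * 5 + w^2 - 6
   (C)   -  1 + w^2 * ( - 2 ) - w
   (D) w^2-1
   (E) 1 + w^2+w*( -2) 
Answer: E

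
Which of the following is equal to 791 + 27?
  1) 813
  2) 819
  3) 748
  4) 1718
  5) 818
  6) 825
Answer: 5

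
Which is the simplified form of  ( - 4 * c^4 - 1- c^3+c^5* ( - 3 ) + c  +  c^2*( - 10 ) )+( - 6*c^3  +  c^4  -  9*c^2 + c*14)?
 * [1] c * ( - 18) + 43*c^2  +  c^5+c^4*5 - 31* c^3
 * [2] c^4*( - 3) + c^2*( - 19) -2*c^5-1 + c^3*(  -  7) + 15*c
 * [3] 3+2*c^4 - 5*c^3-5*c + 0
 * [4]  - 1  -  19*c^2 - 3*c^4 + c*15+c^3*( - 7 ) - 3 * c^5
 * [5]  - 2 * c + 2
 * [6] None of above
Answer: 4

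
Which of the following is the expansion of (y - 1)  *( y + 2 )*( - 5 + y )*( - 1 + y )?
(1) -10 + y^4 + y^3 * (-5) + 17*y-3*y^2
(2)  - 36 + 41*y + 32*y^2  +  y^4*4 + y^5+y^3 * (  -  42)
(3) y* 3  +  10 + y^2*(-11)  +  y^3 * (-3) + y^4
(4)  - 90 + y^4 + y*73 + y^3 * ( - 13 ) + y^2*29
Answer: 1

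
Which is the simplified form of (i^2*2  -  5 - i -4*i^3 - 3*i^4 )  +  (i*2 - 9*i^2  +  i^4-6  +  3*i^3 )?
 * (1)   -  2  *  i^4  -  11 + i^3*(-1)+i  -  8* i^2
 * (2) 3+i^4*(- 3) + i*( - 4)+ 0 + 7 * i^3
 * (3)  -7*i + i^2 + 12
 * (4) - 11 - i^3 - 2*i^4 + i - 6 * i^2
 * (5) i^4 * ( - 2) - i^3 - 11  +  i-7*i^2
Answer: 5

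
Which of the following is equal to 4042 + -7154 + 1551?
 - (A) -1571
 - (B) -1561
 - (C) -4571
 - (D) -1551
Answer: B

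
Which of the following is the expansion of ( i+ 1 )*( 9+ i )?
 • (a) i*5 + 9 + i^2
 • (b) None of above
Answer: b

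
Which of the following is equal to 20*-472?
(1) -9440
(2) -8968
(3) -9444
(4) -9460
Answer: 1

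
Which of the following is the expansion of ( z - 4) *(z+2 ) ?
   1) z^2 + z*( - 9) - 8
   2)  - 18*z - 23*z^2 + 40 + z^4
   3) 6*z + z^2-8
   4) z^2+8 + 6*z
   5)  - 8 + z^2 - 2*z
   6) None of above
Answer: 5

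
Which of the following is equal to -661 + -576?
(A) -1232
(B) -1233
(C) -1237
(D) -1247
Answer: C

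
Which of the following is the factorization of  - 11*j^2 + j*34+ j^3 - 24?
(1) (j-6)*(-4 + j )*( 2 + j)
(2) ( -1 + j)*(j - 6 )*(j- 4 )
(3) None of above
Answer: 2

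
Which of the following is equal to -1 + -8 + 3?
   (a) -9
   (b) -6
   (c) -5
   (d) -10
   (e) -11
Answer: b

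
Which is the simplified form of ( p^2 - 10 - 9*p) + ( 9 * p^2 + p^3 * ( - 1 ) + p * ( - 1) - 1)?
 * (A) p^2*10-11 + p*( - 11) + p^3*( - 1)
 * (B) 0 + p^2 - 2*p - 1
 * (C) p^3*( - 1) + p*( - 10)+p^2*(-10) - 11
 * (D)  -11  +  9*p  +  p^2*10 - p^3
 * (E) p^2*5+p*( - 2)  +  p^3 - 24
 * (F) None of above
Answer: F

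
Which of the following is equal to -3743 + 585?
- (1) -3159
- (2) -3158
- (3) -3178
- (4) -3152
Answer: 2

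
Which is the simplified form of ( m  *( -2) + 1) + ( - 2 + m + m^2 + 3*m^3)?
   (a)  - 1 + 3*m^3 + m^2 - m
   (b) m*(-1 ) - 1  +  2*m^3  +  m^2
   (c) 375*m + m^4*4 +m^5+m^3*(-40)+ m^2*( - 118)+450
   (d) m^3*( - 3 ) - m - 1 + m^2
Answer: a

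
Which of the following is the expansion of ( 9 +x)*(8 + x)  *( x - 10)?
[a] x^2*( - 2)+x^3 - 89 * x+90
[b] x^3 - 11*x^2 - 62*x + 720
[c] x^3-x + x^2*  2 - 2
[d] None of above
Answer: d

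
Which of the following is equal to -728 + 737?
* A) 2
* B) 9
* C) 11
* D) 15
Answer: B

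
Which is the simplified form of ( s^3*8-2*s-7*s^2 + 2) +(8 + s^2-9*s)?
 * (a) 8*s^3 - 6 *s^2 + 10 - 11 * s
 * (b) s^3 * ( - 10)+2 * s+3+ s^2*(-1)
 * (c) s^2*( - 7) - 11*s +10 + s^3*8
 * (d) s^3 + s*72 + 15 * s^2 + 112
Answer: a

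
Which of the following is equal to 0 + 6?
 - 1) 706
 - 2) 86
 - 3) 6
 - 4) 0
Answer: 3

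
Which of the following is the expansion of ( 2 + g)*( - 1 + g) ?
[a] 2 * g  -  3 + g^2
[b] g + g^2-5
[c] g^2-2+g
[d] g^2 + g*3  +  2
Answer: c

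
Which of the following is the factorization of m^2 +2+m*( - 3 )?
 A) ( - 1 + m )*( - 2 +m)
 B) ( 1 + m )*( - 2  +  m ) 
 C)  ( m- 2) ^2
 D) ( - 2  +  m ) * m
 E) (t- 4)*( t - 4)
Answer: A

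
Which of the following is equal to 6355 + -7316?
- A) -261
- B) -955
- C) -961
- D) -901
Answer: C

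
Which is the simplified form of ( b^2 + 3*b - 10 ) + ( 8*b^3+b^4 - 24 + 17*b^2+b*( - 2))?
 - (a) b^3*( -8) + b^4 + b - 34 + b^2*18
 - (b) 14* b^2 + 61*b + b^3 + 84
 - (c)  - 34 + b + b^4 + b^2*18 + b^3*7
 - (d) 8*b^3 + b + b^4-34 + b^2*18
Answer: d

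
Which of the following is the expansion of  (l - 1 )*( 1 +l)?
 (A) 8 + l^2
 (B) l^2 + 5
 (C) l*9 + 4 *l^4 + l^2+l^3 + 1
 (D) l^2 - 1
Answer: D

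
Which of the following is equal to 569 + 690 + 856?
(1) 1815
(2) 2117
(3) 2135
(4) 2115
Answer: 4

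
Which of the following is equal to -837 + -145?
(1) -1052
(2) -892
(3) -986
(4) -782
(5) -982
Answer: 5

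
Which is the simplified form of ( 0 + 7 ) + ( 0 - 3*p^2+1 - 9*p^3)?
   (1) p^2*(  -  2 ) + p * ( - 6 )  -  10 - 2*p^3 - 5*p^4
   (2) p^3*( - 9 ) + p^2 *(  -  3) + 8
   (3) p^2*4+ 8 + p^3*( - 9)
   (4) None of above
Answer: 2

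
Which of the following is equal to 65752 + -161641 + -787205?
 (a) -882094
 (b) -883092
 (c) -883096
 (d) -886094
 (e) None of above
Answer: e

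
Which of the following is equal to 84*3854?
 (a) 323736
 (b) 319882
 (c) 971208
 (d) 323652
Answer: a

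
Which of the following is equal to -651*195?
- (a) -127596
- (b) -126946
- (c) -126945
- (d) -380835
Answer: c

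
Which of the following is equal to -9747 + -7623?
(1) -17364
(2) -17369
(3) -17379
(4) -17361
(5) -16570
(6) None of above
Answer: 6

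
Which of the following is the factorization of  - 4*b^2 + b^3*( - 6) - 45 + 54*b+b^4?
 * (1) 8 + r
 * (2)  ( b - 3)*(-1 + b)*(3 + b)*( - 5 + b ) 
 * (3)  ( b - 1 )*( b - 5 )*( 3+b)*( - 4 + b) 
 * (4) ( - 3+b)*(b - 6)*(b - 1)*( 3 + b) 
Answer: 2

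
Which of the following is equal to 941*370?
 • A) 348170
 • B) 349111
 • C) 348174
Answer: A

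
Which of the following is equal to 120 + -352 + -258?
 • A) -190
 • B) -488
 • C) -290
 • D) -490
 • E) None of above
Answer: D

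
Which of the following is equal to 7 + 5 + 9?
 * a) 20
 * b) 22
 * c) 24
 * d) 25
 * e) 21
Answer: e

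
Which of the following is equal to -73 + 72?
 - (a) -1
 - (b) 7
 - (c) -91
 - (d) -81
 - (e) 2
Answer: a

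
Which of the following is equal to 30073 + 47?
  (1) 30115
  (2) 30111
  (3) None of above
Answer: 3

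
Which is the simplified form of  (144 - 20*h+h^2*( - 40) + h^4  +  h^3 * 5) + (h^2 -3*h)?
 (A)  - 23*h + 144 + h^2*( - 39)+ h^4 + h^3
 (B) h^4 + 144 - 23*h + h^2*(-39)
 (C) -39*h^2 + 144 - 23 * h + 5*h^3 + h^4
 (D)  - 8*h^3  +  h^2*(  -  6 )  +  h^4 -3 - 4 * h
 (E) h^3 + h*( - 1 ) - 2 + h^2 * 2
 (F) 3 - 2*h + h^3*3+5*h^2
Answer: C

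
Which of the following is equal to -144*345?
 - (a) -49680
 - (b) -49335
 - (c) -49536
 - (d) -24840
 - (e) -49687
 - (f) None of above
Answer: a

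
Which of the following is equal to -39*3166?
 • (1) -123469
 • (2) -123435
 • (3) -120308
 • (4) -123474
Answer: 4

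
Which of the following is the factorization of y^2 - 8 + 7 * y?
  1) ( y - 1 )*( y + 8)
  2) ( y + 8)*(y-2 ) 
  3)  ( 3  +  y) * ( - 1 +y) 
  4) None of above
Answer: 1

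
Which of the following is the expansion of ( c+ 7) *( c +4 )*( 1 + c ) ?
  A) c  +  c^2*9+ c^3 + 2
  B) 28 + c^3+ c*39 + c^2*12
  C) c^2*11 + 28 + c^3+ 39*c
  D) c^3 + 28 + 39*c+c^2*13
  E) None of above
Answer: B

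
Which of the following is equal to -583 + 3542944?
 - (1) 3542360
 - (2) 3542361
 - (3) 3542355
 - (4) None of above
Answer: 2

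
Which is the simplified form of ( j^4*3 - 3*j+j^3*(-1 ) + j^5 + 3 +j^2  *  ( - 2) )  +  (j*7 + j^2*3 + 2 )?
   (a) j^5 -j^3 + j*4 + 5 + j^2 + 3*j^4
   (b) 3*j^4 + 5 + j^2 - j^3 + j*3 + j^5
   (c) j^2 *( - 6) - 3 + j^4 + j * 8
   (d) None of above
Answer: a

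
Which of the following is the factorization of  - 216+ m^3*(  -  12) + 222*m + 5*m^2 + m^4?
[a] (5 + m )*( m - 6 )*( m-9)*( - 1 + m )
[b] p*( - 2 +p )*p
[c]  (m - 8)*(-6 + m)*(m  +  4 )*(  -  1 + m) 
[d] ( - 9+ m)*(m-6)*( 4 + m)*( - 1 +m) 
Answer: d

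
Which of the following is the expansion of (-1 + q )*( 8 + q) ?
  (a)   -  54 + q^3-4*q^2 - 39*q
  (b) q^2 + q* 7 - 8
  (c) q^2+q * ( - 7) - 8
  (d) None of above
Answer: b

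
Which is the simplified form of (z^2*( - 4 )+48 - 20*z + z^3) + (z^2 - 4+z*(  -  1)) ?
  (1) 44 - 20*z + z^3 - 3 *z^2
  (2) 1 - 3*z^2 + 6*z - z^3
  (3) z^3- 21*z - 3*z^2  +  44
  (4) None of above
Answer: 3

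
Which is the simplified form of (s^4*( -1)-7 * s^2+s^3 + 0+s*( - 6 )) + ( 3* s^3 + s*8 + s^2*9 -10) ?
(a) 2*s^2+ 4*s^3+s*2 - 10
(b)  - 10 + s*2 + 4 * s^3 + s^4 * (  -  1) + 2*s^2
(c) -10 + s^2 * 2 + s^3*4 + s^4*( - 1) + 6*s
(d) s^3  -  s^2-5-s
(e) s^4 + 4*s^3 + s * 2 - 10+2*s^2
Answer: b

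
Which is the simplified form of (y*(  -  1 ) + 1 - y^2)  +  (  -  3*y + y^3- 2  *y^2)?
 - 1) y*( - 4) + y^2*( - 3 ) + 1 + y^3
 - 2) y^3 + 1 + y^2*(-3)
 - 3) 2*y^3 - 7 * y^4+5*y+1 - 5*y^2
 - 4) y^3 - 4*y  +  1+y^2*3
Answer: 1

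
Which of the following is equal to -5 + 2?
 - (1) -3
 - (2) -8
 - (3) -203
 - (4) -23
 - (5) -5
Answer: 1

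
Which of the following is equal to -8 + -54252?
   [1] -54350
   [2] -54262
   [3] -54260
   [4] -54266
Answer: 3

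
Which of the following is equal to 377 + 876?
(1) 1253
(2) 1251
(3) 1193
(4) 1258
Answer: 1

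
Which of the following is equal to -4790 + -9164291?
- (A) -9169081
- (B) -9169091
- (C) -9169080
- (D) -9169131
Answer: A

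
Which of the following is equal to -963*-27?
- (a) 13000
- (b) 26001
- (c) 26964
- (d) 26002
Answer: b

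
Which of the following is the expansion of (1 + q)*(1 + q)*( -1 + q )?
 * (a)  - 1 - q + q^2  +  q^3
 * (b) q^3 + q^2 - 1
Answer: a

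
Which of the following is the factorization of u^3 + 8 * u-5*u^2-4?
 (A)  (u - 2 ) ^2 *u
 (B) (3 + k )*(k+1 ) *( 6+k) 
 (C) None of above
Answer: C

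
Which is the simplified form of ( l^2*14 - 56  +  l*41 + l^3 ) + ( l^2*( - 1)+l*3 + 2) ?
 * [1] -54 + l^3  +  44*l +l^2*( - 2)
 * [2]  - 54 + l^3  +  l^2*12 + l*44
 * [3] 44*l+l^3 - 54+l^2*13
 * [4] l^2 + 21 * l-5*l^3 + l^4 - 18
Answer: 3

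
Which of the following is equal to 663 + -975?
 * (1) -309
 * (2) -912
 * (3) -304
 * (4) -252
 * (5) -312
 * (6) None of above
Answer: 5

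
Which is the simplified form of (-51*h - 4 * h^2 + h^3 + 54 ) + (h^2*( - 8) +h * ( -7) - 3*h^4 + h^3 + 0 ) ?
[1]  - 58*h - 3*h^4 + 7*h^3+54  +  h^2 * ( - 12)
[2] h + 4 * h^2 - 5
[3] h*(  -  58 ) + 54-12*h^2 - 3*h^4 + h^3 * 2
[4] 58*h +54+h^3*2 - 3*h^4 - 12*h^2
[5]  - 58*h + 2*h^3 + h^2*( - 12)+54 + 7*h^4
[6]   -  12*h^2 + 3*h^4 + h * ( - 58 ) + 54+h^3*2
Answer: 3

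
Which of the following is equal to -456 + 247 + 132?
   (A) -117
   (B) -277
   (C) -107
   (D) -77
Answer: D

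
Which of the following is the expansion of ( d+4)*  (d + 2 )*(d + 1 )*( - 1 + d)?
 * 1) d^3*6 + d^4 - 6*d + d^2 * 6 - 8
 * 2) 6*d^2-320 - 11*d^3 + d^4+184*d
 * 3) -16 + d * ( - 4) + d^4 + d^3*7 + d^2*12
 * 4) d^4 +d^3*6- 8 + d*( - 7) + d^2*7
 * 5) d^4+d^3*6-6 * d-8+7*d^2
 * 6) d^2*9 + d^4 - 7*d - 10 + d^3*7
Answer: 5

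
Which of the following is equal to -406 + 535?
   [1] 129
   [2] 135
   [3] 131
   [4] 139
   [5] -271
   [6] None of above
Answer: 1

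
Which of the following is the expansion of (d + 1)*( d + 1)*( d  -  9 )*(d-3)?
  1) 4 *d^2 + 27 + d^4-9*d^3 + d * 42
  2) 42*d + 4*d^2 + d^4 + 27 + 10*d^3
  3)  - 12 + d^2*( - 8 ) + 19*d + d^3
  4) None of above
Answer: 4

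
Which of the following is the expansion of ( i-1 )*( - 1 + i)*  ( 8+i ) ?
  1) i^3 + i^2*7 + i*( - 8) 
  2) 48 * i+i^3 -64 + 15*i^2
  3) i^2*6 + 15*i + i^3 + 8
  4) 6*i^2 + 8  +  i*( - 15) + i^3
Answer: 4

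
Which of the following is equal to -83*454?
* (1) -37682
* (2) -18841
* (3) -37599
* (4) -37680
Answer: 1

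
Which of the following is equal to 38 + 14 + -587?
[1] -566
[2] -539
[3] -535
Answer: 3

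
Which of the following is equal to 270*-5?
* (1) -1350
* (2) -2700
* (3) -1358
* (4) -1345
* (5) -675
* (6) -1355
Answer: 1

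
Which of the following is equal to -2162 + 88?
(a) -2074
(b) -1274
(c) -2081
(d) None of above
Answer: a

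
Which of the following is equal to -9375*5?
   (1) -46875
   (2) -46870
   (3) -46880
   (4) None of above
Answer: 1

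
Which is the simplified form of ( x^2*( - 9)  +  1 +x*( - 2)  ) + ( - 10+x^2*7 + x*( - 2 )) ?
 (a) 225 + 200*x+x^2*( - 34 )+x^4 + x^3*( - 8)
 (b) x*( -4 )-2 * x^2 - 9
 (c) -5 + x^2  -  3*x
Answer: b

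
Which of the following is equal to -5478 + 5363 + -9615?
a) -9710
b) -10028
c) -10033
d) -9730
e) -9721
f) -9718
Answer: d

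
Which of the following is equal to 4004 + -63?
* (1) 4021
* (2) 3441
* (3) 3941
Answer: 3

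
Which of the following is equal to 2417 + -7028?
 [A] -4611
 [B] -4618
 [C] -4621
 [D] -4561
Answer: A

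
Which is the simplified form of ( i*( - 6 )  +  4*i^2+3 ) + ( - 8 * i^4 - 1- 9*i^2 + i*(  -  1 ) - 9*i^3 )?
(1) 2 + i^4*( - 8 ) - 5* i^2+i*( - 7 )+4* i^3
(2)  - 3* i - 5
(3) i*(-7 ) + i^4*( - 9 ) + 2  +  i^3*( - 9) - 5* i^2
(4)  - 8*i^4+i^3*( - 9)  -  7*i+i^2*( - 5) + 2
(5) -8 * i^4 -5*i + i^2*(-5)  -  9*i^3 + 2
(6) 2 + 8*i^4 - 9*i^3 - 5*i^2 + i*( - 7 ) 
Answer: 4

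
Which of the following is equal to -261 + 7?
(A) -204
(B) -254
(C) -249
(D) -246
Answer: B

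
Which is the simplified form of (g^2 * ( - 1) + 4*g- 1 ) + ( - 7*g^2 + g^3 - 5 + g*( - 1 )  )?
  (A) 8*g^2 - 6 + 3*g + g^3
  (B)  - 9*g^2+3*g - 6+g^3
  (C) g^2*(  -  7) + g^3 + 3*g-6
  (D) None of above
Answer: D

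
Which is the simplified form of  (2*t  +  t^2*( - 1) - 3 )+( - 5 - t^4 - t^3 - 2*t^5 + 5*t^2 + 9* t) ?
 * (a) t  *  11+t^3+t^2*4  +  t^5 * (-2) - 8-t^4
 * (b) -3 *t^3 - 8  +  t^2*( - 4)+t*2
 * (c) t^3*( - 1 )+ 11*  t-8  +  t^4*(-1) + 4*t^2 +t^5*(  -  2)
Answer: c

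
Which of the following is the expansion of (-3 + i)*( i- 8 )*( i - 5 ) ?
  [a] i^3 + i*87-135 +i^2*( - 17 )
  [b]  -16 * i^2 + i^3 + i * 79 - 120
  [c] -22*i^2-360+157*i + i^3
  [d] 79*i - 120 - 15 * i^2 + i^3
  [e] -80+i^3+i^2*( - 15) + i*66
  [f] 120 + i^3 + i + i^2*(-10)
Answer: b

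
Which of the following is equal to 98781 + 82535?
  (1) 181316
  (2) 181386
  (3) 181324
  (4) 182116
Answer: 1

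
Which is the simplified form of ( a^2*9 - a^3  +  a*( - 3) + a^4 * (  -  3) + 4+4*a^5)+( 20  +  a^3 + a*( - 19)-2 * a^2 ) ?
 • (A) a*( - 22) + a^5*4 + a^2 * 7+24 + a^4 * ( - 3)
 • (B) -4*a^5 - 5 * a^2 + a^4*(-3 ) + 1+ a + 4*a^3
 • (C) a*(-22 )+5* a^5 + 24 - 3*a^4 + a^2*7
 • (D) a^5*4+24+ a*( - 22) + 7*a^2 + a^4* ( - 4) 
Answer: A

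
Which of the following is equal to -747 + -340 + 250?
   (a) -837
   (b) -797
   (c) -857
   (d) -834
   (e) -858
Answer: a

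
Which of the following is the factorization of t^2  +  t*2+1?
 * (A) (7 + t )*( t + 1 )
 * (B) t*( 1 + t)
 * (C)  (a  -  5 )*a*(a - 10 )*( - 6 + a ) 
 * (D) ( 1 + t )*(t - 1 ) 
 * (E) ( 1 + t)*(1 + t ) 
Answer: E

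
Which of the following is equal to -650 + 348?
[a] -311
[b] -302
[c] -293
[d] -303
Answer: b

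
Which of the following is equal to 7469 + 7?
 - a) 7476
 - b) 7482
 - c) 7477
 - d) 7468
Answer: a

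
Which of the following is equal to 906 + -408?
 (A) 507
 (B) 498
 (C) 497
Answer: B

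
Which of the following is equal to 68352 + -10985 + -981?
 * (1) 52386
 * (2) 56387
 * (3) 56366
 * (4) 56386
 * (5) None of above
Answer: 4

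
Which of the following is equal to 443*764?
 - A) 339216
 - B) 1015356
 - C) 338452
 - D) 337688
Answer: C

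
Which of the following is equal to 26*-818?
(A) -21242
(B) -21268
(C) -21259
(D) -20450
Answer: B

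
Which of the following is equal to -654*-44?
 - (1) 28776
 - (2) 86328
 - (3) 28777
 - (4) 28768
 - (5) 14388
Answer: 1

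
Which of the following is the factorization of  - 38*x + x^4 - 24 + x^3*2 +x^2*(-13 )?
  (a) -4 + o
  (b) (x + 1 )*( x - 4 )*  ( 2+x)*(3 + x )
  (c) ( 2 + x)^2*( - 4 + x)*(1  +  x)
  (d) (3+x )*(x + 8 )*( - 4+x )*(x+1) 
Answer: b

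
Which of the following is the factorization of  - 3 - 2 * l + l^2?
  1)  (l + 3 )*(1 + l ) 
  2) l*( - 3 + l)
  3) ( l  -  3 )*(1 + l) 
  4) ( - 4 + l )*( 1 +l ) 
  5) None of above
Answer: 3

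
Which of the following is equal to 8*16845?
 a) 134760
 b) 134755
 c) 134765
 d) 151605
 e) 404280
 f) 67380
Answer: a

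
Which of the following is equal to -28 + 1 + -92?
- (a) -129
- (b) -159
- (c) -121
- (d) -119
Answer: d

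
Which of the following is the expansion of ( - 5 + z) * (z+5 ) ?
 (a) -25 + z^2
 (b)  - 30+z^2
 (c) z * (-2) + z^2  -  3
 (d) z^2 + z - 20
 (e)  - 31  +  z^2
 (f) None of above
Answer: a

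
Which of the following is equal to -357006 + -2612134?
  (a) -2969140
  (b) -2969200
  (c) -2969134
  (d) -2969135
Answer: a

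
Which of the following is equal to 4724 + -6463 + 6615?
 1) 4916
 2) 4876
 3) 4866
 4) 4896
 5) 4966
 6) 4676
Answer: 2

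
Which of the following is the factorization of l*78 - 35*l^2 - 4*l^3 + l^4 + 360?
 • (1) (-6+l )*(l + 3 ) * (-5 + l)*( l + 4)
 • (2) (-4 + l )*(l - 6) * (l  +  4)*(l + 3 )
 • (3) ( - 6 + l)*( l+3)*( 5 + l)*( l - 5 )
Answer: 1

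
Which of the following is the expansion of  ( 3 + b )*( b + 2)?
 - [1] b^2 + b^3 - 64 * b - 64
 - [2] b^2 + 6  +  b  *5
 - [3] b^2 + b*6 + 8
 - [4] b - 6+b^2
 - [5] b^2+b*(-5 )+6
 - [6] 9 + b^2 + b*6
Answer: 2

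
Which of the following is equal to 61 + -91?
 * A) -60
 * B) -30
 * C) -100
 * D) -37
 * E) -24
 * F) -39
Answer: B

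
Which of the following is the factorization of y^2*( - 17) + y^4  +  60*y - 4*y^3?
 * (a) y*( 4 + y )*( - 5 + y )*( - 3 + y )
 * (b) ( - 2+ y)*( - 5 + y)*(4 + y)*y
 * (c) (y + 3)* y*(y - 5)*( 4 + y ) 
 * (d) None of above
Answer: a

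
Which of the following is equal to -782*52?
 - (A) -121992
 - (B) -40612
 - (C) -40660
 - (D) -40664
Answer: D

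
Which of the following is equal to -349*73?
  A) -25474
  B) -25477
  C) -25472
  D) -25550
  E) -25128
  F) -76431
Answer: B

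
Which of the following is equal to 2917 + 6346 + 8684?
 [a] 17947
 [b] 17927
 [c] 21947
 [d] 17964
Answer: a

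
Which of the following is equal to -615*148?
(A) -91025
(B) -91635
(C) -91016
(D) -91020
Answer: D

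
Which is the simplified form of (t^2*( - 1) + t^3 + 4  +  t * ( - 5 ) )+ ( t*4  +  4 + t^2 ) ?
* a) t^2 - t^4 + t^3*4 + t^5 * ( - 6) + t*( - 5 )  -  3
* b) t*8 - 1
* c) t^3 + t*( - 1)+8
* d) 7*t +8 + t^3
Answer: c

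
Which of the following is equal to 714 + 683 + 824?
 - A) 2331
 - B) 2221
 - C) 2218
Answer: B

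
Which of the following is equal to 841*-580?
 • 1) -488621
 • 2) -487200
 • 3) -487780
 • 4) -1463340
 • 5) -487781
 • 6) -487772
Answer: 3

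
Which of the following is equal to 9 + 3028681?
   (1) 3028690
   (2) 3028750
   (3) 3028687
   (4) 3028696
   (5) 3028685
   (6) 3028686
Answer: 1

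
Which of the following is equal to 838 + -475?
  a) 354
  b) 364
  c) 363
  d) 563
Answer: c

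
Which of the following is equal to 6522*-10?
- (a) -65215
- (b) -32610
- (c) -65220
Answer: c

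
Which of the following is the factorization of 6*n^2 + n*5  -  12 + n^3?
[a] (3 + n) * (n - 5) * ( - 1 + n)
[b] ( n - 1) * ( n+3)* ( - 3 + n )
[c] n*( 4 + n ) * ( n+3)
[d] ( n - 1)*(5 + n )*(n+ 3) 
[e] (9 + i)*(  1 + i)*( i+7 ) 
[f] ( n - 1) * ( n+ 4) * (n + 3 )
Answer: f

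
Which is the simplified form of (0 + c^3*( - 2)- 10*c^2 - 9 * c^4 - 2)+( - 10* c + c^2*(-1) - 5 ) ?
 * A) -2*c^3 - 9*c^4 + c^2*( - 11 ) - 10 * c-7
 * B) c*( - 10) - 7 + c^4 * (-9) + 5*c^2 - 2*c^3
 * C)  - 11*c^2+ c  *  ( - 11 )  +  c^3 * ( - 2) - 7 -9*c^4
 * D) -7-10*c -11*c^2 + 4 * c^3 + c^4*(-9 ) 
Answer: A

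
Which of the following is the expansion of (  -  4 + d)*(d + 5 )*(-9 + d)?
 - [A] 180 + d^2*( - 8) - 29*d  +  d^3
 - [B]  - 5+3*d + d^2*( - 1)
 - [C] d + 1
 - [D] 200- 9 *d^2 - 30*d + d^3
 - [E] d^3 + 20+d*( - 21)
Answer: A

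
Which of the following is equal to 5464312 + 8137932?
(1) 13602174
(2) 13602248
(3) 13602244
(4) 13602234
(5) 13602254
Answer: 3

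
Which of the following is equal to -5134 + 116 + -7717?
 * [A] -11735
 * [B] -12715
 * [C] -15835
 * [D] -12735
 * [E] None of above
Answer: D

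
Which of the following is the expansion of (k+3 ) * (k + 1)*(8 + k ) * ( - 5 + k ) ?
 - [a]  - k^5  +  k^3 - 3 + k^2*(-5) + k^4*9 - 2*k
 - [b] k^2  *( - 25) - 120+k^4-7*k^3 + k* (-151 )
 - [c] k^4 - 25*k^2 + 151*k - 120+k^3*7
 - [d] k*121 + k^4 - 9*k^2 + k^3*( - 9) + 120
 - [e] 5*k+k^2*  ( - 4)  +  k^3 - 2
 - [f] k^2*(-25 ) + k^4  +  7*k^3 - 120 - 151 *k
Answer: f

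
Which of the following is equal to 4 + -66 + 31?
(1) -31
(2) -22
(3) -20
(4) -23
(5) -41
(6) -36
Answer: 1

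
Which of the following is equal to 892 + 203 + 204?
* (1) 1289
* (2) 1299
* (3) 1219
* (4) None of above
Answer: 2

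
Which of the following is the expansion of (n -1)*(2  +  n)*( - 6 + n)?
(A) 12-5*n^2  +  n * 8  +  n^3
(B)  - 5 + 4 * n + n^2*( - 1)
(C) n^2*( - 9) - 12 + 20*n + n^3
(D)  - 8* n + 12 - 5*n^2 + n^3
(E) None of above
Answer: D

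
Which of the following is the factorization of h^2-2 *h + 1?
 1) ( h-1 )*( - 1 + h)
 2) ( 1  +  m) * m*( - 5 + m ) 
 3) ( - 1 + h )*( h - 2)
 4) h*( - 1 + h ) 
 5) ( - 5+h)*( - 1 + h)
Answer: 1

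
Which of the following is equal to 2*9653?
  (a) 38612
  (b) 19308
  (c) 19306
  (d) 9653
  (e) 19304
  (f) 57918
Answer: c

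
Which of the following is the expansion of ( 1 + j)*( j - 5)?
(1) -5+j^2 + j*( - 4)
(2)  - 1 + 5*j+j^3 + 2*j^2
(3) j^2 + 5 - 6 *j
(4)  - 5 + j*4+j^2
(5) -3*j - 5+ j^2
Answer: 1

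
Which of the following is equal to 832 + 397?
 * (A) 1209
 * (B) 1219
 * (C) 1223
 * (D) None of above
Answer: D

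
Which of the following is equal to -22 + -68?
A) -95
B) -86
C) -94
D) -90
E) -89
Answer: D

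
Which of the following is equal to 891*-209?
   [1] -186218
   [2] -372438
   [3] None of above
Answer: 3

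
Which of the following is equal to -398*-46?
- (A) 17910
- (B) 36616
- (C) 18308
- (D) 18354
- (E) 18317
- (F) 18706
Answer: C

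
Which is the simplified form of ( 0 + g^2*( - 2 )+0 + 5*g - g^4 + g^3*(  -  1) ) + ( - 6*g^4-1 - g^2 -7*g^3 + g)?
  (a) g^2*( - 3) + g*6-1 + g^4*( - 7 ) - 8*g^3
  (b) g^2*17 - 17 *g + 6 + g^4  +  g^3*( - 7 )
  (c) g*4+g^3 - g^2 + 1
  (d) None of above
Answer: a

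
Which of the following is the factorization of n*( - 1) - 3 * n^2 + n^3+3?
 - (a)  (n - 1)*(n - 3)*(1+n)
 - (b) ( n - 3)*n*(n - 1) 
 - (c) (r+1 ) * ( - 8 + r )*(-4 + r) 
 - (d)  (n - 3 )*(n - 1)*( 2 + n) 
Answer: a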